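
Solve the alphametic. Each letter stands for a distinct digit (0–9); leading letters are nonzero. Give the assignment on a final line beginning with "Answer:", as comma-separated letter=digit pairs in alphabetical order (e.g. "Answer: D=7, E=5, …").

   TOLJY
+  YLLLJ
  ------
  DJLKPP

Step 1. [col 1: Y + J ≡ P (mod 10)] column 1 (Y + J ≡ P (mod 10), carry-in 0) doesn't pin Y yet; pick Y=8 and continue ⇒ Y=8.
Step 2. [D] adding two 5-digit numbers gives at most 5+1 digits, and here it does — D is that final carry and must be 1. So D=1.
Step 3. [col 1: Y + J ≡ P (mod 10)] no forcing yet in column 1 (carry-in 0); J=2 is free and consistent — try it. So J=2.
Step 4. [col 1: Y + J ≡ P (mod 10)] from column 1 (Y=8, J=2, carry-in 0, digits 1,2,8 already taken and all letters distinct): P must equal 0. So P=0.
Step 5. [col 2: J + L ≡ P (mod 10)] column 2 reads J+L+carry(1)=P with J=2, P=0; with digits 0,1,2,8 already taken and all letters distinct, the only value for L is 7 ⇒ L=7.
Step 6. [col 3: L + L ≡ K (mod 10)] column 3 reads L+L+carry(1)=K with L=7; with digits 0,1,2,7,8 already taken and all letters distinct, the only value for K is 5, so K=5.
Step 7. [col 4: O + L ≡ L (mod 10)] column 4 reads O+L+carry(1)=L with L=7; with digits 0,1,2,5,7,8 already taken and all letters distinct, the only value for O is 9. So O=9.
Step 8. [col 5: T + Y ≡ J (mod 10)] column 5: given Y=8, J=2, carry-in 1, and digits 0,1,2,5,7,8,9 already taken and all letters distinct, T+Y≡J (mod 10) forces T=3, so T=3.

Answer: D=1, J=2, K=5, L=7, O=9, P=0, T=3, Y=8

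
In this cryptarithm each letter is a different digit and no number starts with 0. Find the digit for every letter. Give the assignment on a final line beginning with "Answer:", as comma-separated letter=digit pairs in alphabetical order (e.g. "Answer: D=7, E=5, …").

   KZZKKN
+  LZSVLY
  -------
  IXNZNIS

Step 1. [col 1: N + Y ≡ S (mod 10)] column 1 (N + Y ≡ S (mod 10), carry-in 0) doesn't pin Y yet; pick Y=4 and continue ⇒ Y=4.
Step 2. [col 1: N + Y ≡ S (mod 10)] several values work for S in column 1 (N + Y ≡ S (mod 10), carry-in 0); try S=9, so S=9.
Step 3. [I] the sum has 7 digits but both addends have 6; that extra leading digit I is the final carry, namely 1. So I=1.
Step 4. [col 1: N + Y ≡ S (mod 10)] column 1: given Y=4, S=9, carry-in 0, and digits 1,4,9 already taken and all letters distinct, N+Y≡S (mod 10) forces N=5 ⇒ N=5.
Step 5. [col 2: K + L ≡ I (mod 10)] no forcing yet in column 2 (carry-in 0); L=3 is free and consistent — try it, so L=3.
Step 6. [col 2: K + L ≡ I (mod 10)] column 2: given L=3, I=1, carry-in 0, and digits 1,3,4,5,9 already taken and all letters distinct, K+L≡I (mod 10) forces K=8 ⇒ K=8.
Step 7. [col 3: K + V ≡ N (mod 10)] column 3 reads K+V+carry(1)=N with K=8, N=5; with digits 1,3,4,5,8,9 already taken and all letters distinct, the only value for V is 6. So V=6.
Step 8. [col 4: Z + S ≡ Z (mod 10)] several values work for Z in column 4 (Z + S ≡ Z (mod 10), carry-in 1); try Z=7 ⇒ Z=7.
Step 9. [col 6: K + L ≡ X (mod 10)] column 6: given K=8, L=3, carry-in 1, and digits 1,3,4,5,6,7,8,9 already taken and all letters distinct, K+L≡X (mod 10) forces X=2 ⇒ X=2.

Answer: I=1, K=8, L=3, N=5, S=9, V=6, X=2, Y=4, Z=7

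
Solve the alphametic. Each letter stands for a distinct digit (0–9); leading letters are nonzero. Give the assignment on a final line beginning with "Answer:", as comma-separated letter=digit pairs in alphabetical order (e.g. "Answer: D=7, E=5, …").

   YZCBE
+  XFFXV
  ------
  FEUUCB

Step 1. [col 1: E + V ≡ B (mod 10)] column 1 (E + V ≡ B (mod 10), carry-in 0) doesn't pin V yet; pick V=3 and continue ⇒ V=3.
Step 2. [F] the sum has 6 digits but both addends have 5; that extra leading digit F is the final carry, namely 1, so F=1.
Step 3. [col 1: E + V ≡ B (mod 10)] column 1 (E + V ≡ B (mod 10), carry-in 0) doesn't pin B yet; pick B=5 and continue. So B=5.
Step 4. [col 1: E + V ≡ B (mod 10)] from column 1 (V=3, B=5, carry-in 0, digits 1,3,5 already taken and all letters distinct): E must equal 2, so E=2.
Step 5. [col 2: B + X ≡ C (mod 10)] C=9 is one option consistent with column 2 (B + X ≡ C (mod 10), carry-in 0) — take it, so C=9.
Step 6. [col 2: B + X ≡ C (mod 10)] from column 2 (B=5, C=9, carry-in 0, digits 1,2,3,5,9 already taken and all letters distinct): X must equal 4, so X=4.
Step 7. [col 3: C + F ≡ U (mod 10)] in column 3 we have C+F≡U with carry-in 0; given C=9, F=1 and digits 1,2,3,4,5,9 already taken and all letters distinct, that pins U to 0, so U=0.
Step 8. [col 4: Z + F ≡ U (mod 10)] in column 4 we have Z+F≡U with carry-in 1; given F=1, U=0 and digits 0,1,2,3,4,5,9 already taken and all letters distinct, that pins Z to 8 ⇒ Z=8.
Step 9. [col 5: Y + X ≡ E (mod 10)] from column 5 (X=4, E=2, carry-in 1, digits 0,1,2,3,4,5,8,9 already taken and all letters distinct): Y must equal 7. So Y=7.

Answer: B=5, C=9, E=2, F=1, U=0, V=3, X=4, Y=7, Z=8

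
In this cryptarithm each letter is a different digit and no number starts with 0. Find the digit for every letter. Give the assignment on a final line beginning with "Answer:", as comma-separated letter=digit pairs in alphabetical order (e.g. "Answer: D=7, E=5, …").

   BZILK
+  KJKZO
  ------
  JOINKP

Step 1. [col 1: K + O ≡ P (mod 10)] column 1 (K + O ≡ P (mod 10), carry-in 0) doesn't pin O yet; pick O=4 and continue ⇒ O=4.
Step 2. [col 1: K + O ≡ P (mod 10)] several values work for K in column 1 (K + O ≡ P (mod 10), carry-in 0); try K=9 ⇒ K=9.
Step 3. [J] adding two 5-digit numbers gives at most 5+1 digits, and here it does — J is that final carry and must be 1, so J=1.
Step 4. [col 1: K + O ≡ P (mod 10)] in column 1 we have K+O≡P with carry-in 0; given K=9, O=4 and digits 1,4,9 already taken and all letters distinct, that pins P to 3 ⇒ P=3.
Step 5. [col 2: L + Z ≡ K (mod 10)] no forcing yet in column 2 (carry-in 1); L=2 is free and consistent — try it ⇒ L=2.
Step 6. [col 2: L + Z ≡ K (mod 10)] column 2: given L=2, K=9, carry-in 1, and digits 1,2,3,4,9 already taken and all letters distinct, L+Z≡K (mod 10) forces Z=6 ⇒ Z=6.
Step 7. [col 3: I + K ≡ N (mod 10)] in column 3 we have I+K≡N with carry-in 0; given K=9 and digits 1,2,3,4,6,9 already taken and all letters distinct, that pins N to 7. So N=7.
Step 8. [col 3: I + K ≡ N (mod 10)] in column 3 we have I+K≡N with carry-in 0; given K=9, N=7 and digits 1,2,3,4,6,7,9 already taken and all letters distinct, that pins I to 8. So I=8.
Step 9. [col 5: B + K ≡ O (mod 10)] column 5 reads B+K+carry(0)=O with K=9, O=4; with digits 1,2,3,4,6,7,8,9 already taken and all letters distinct, the only value for B is 5 ⇒ B=5.

Answer: B=5, I=8, J=1, K=9, L=2, N=7, O=4, P=3, Z=6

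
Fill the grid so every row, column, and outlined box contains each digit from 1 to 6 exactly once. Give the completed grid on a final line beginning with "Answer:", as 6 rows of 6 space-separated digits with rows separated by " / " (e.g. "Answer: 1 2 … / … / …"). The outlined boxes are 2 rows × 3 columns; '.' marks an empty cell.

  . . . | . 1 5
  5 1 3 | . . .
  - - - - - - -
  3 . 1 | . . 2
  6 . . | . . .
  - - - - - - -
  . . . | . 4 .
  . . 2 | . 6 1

Step 1. [r1c4∈{2,3,4,6}] 3 has one home in row 1: r1c4, so r1c4=3.
Step 2. [r3c5∈{5}] nothing but 5 survives at r3c5, so r3c5=5.
Step 3. [r3c2∈{4}] r3c2 is down to just 4 ⇒ r3c2=4.
Step 4. [r4c3∈{5}] nothing but 5 survives at r4c3, so r4c3=5.
Step 5. [r1c3∈{4,6}] in col 3, 4 fits only at r1c3. So r1c3=4.
Step 6. [r1c2∈{2,6}] r1c2 is the only open cell in row 1 admitting 6. So r1c2=6.
Step 7. [r6c2∈{3,5}] row 6 places 3 nowhere but r6c2 ⇒ r6c2=3.
Step 8. [r2c6∈{4,6}] 6 has one home in col 6: r2c6 ⇒ r2c6=6.
Step 9. [r4c6∈{3,4}] r4c6 is the only open cell in col 6 admitting 4, so r4c6=4.
Step 10. [r5c4∈{2,5}] in row 5, 2 fits only at r5c4 ⇒ r5c4=2.
Step 11. [r4c5∈{3}] r4c5 is down to just 3, so r4c5=3.
Step 12. [r2c5∈{2}] r2c5 has the single candidate 2. So r2c5=2.
Step 13. [r2c4∈{4}] nothing but 4 survives at r2c4, so r2c4=4.
Step 14. [r4c4∈{1}] nothing but 1 survives at r4c4, so r4c4=1.
Step 15. [r5c3∈{6}] r5c3 has the single candidate 6 ⇒ r5c3=6.
Step 16. [r6c1∈{4}] only 4 remains possible at r6c1 ⇒ r6c1=4.
Step 17. [r5c1∈{1}] r5c1's peers cover all but 1 ⇒ r5c1=1.
Step 18. [r5c2∈{5}] r5c2 is down to just 5. So r5c2=5.
Step 19. [r4c2∈{2}] nothing but 2 survives at r4c2, so r4c2=2.
Step 20. [r6c4∈{5}] nothing but 5 survives at r6c4, so r6c4=5.
Step 21. [r5c6∈{3}] r5c6 is down to just 3, so r5c6=3.
Step 22. [r3c4∈{6}] r3c4 is down to just 6, so r3c4=6.
Step 23. [r1c1∈{2}] only 2 remains possible at r1c1, so r1c1=2.

Answer: 2 6 4 3 1 5 / 5 1 3 4 2 6 / 3 4 1 6 5 2 / 6 2 5 1 3 4 / 1 5 6 2 4 3 / 4 3 2 5 6 1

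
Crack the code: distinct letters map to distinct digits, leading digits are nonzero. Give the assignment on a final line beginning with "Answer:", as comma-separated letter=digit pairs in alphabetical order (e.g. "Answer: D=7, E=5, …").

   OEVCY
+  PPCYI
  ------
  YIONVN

Step 1. [col 1: Y + I ≡ N (mod 10)] several values work for I in column 1 (Y + I ≡ N (mod 10), carry-in 0); try I=4 ⇒ I=4.
Step 2. [col 1: Y + I ≡ N (mod 10)] several values work for N in column 1 (Y + I ≡ N (mod 10), carry-in 0); try N=5 ⇒ N=5.
Step 3. [col 1: Y + I ≡ N (mod 10)] from column 1 (I=4, N=5, carry-in 0, digits 4,5 already taken and all letters distinct): Y must equal 1, so Y=1.
Step 4. [col 2: C + Y ≡ V (mod 10)] column 2 (C + Y ≡ V (mod 10), carry-in 0) doesn't pin V yet; pick V=3 and continue ⇒ V=3.
Step 5. [col 2: C + Y ≡ V (mod 10)] column 2: given Y=1, V=3, carry-in 0, and digits 1,3,4,5 already taken and all letters distinct, C+Y≡V (mod 10) forces C=2 ⇒ C=2.
Step 6. [col 4: E + P ≡ O (mod 10)] no forcing yet in column 4 (carry-in 0); O=6 is free and consistent — try it, so O=6.
Step 7. [col 4: E + P ≡ O (mod 10)] E=9 is one option consistent with column 4 (E + P ≡ O (mod 10), carry-in 0) — take it ⇒ E=9.
Step 8. [col 4: E + P ≡ O (mod 10)] in column 4 we have E+P≡O with carry-in 0; given E=9, O=6 and digits 1,2,3,4,5,6,9 already taken and all letters distinct, that pins P to 7 ⇒ P=7.

Answer: C=2, E=9, I=4, N=5, O=6, P=7, V=3, Y=1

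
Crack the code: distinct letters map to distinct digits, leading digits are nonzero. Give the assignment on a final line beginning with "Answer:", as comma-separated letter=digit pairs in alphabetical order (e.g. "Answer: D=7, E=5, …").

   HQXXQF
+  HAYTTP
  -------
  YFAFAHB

Step 1. [col 1: F + P ≡ B (mod 10)] P=8 is one option consistent with column 1 (F + P ≡ B (mod 10), carry-in 0) — take it. So P=8.
Step 2. [col 1: F + P ≡ B (mod 10)] column 1 (F + P ≡ B (mod 10), carry-in 0) doesn't pin B yet; pick B=2 and continue ⇒ B=2.
Step 3. [col 1: F + P ≡ B (mod 10)] column 1: given P=8, B=2, carry-in 0, and digits 2,8 already taken and all letters distinct, F+P≡B (mod 10) forces F=4 ⇒ F=4.
Step 4. [col 2: Q + T ≡ H (mod 10)] column 2 (Q + T ≡ H (mod 10), carry-in 1) doesn't pin H yet; pick H=7 and continue, so H=7.
Step 5. [col 2: Q + T ≡ H (mod 10)] column 2 (Q + T ≡ H (mod 10), carry-in 1) doesn't pin Q yet; pick Q=0 and continue, so Q=0.
Step 6. [Y] adding two 6-digit numbers gives at most 6+1 digits, and here it does — Y is that final carry and must be 1, so Y=1.
Step 7. [col 2: Q + T ≡ H (mod 10)] column 2: given Q=0, H=7, carry-in 1, and digits 0,1,2,4,7,8 already taken and all letters distinct, Q+T≡H (mod 10) forces T=6. So T=6.
Step 8. [col 3: X + T ≡ A (mod 10)] several values work for A in column 3 (X + T ≡ A (mod 10), carry-in 0); try A=9, so A=9.
Step 9. [col 3: X + T ≡ A (mod 10)] from column 3 (T=6, A=9, carry-in 0, digits 0,1,2,4,6,7,8,9 already taken and all letters distinct): X must equal 3. So X=3.

Answer: A=9, B=2, F=4, H=7, P=8, Q=0, T=6, X=3, Y=1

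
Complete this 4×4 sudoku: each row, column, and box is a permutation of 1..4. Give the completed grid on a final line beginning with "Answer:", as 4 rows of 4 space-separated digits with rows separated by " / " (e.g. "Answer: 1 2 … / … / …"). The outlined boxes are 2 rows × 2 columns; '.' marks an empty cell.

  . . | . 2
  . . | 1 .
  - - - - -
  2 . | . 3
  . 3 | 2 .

Step 1. [r2c4∈{4}] nothing but 4 survives at r2c4. So r2c4=4.
Step 2. [r4c1∈{1,4}] 4 has one home in row 4: r4c1. So r4c1=4.
Step 3. [r1c1∈{1,3}] 1 has one home in col 1: r1c1 ⇒ r1c1=1.
Step 4. [r1c3∈{3}] only 3 remains possible at r1c3. So r1c3=3.
Step 5. [r3c3∈{4}] nothing but 4 survives at r3c3. So r3c3=4.
Step 6. [r1c2∈{4}] r1c2 is down to just 4. So r1c2=4.
Step 7. [r2c2∈{2}] only 2 remains possible at r2c2. So r2c2=2.
Step 8. [r2c1∈{3}] only 3 remains possible at r2c1 ⇒ r2c1=3.
Step 9. [r3c2∈{1}] only 1 remains possible at r3c2. So r3c2=1.
Step 10. [r4c4∈{1}] r4c4's peers cover all but 1 ⇒ r4c4=1.

Answer: 1 4 3 2 / 3 2 1 4 / 2 1 4 3 / 4 3 2 1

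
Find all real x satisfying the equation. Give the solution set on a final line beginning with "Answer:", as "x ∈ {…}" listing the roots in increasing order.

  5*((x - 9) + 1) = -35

Step 1. [5*((x - 9) + 1) = -35] LHS = 5·(…); ÷5 both sides ⇒ div: (x - 9) + 1 = -7.
Step 2. [(x - 9) + 1 = -7] 1 comes off first (subtract 1). So sub: x - 9 = -8.
Step 3. [x - 9 = -8] the outer -9 inverts by adding 9. So sub: x = 1.

Answer: x ∈ {1}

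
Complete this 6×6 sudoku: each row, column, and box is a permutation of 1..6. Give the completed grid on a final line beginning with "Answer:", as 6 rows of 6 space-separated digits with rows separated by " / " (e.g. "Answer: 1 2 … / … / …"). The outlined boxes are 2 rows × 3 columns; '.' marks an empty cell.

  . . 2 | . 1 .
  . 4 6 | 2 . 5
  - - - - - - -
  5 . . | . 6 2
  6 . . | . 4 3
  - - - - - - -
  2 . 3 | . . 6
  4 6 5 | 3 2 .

Step 1. [r3c4∈{1}] r3c4 has the single candidate 1. So r3c4=1.
Step 2. [r1c1∈{3}] r1c1's peers cover all but 3, so r1c1=3.
Step 3. [r5c4∈{4,5}] row 5 places 4 nowhere but r5c4 ⇒ r5c4=4.
Step 4. [r5c2∈{1}] only 1 remains possible at r5c2 ⇒ r5c2=1.
Step 5. [r2c1∈{1}] r2c1 has the single candidate 1 ⇒ r2c1=1.
Step 6. [r4c4∈{5}] nothing but 5 survives at r4c4 ⇒ r4c4=5.
Step 7. [r6c6∈{1}] nothing but 1 survives at r6c6 ⇒ r6c6=1.
Step 8. [r2c5∈{3}] r2c5's peers cover all but 3, so r2c5=3.
Step 9. [r1c2∈{5}] nothing but 5 survives at r1c2 ⇒ r1c2=5.
Step 10. [r5c5∈{5}] r5c5 is down to just 5 ⇒ r5c5=5.
Step 11. [r4c3∈{1}] r4c3's peers cover all but 1. So r4c3=1.
Step 12. [r1c6∈{4}] nothing but 4 survives at r1c6. So r1c6=4.
Step 13. [r1c4∈{6}] only 6 remains possible at r1c4. So r1c4=6.
Step 14. [r3c3∈{4}] r3c3's peers cover all but 4 ⇒ r3c3=4.
Step 15. [r3c2∈{3}] r3c2 is down to just 3 ⇒ r3c2=3.
Step 16. [r4c2∈{2}] r4c2's peers cover all but 2. So r4c2=2.

Answer: 3 5 2 6 1 4 / 1 4 6 2 3 5 / 5 3 4 1 6 2 / 6 2 1 5 4 3 / 2 1 3 4 5 6 / 4 6 5 3 2 1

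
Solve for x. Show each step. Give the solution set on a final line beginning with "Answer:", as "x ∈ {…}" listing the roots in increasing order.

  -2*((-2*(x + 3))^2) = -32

Step 1. [-2*((-2*(x + 3))^2) = -32] LHS = -2·(…); ÷-2 both sides. So div: (-2*(x + 3))^2 = 16.
Step 2. [(-2*(x + 3))^2 = 16] 16 ≥ 0, LHS is (·)² — take ±√, so sqrt: -2*(x + 3) = 4 or -4.
Step 3. [-2*(x + 3) = 4 or -4] leading coefficient -2: divide by -2. So div: x + 3 = -2 or 2.
Step 4. [x + 3 = -2 or 2] peel the +3: subtract 3 from each side. So sub: x = -5 or -1.

Answer: x ∈ {-5, -1}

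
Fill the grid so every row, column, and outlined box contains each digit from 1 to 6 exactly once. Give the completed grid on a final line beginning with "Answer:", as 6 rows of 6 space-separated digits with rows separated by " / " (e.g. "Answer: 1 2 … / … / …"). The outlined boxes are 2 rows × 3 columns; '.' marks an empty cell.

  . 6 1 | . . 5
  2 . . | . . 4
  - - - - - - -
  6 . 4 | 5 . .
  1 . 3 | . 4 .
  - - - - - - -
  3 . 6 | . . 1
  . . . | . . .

Step 1. [r6c3∈{2,5}] in col 3, 2 fits only at r6c3. So r6c3=2.
Step 2. [r4c2∈{2,5}] row 4 places 5 nowhere but r4c2, so r4c2=5.
Step 3. [r2c4∈{1,3,6}] r2c4 is the only open cell in col 4 admitting 1. So r2c4=1.
Step 4. [r5c2∈{4}] only 4 remains possible at r5c2 ⇒ r5c2=4.
Step 5. [r5c4∈{2}] nothing but 2 survives at r5c4. So r5c4=2.
Step 6. [r1c4∈{3}] only 3 remains possible at r1c4, so r1c4=3.
Step 7. [r4c6∈{2,6}] in row 4, 2 fits only at r4c6, so r4c6=2.
Step 8. [r6c6∈{3,6}] across col 6, 6 lands solely at r6c6, so r6c6=6.
Step 9. [r6c5∈{3,5}] in row 6, 3 fits only at r6c5, so r6c5=3.
Step 10. [r1c5∈{2}] nothing but 2 survives at r1c5 ⇒ r1c5=2.
Step 11. [r6c1∈{5}] only 5 remains possible at r6c1, so r6c1=5.
Step 12. [r2c5∈{6}] r2c5 has the single candidate 6. So r2c5=6.
Step 13. [r2c3∈{5}] r2c3's peers cover all but 5. So r2c3=5.
Step 14. [r3c6∈{3}] r3c6's peers cover all but 3. So r3c6=3.
Step 15. [r5c5∈{5}] r5c5 has the single candidate 5. So r5c5=5.
Step 16. [r6c2∈{1}] r6c2 has the single candidate 1 ⇒ r6c2=1.
Step 17. [r4c4∈{6}] r4c4 has the single candidate 6. So r4c4=6.
Step 18. [r3c2∈{2}] r3c2's peers cover all but 2, so r3c2=2.
Step 19. [r1c1∈{4}] r1c1 has the single candidate 4, so r1c1=4.
Step 20. [r3c5∈{1}] r3c5 is down to just 1. So r3c5=1.
Step 21. [r2c2∈{3}] r2c2's peers cover all but 3 ⇒ r2c2=3.
Step 22. [r6c4∈{4}] r6c4 has the single candidate 4, so r6c4=4.

Answer: 4 6 1 3 2 5 / 2 3 5 1 6 4 / 6 2 4 5 1 3 / 1 5 3 6 4 2 / 3 4 6 2 5 1 / 5 1 2 4 3 6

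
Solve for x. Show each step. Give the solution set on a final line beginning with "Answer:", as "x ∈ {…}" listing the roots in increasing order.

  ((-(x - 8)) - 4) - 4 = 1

Step 1. [((-(x - 8)) - 4) - 4 = 1] -4 is outermost — add 4 both sides, so sub: (-(x - 8)) - 4 = 5.
Step 2. [(-(x - 8)) - 4 = 5] the outer -4 inverts by adding 4, so sub: -(x - 8) = 9.
Step 3. [-(x - 8) = 9] flip signs both sides. So neg: x - 8 = -9.
Step 4. [x - 8 = -9] 8 comes off first (add 8) ⇒ sub: x = -1.

Answer: x ∈ {-1}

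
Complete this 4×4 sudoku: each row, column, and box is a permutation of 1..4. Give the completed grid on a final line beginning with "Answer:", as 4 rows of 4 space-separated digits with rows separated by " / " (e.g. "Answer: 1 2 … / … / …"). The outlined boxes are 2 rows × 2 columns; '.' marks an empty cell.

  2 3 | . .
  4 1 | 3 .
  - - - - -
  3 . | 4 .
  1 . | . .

Step 1. [r4c3∈{2}] r4c3 is down to just 2 ⇒ r4c3=2.
Step 2. [r1c3∈{1}] r1c3 is down to just 1, so r1c3=1.
Step 3. [r4c2∈{4}] nothing but 4 survives at r4c2 ⇒ r4c2=4.
Step 4. [r1c4∈{4}] only 4 remains possible at r1c4. So r1c4=4.
Step 5. [r3c2∈{2}] nothing but 2 survives at r3c2, so r3c2=2.
Step 6. [r3c4∈{1}] nothing but 1 survives at r3c4 ⇒ r3c4=1.
Step 7. [r2c4∈{2}] r2c4 has the single candidate 2, so r2c4=2.
Step 8. [r4c4∈{3}] nothing but 3 survives at r4c4 ⇒ r4c4=3.

Answer: 2 3 1 4 / 4 1 3 2 / 3 2 4 1 / 1 4 2 3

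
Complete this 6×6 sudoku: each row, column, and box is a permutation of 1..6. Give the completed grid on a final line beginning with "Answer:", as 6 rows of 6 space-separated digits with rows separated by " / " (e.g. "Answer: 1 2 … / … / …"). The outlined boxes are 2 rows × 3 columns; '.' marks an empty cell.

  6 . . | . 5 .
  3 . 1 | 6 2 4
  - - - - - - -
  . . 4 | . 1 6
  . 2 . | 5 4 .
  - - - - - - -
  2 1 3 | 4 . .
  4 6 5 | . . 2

Step 1. [r4c6∈{3}] only 3 remains possible at r4c6 ⇒ r4c6=3.
Step 2. [r1c4∈{1,3}] across row 1, 3 lands solely at r1c4 ⇒ r1c4=3.
Step 3. [r3c1∈{5}] r3c1 has the single candidate 5. So r3c1=5.
Step 4. [r6c5∈{3}] r6c5's peers cover all but 3. So r6c5=3.
Step 5. [r1c3∈{2}] r1c3 has the single candidate 2. So r1c3=2.
Step 6. [r4c1∈{1}] r4c1 is down to just 1. So r4c1=1.
Step 7. [r5c5∈{6}] r5c5 is down to just 6, so r5c5=6.
Step 8. [r6c4∈{1}] r6c4's peers cover all but 1 ⇒ r6c4=1.
Step 9. [r1c6∈{1}] only 1 remains possible at r1c6 ⇒ r1c6=1.
Step 10. [r4c3∈{6}] only 6 remains possible at r4c3, so r4c3=6.
Step 11. [r5c6∈{5}] r5c6's peers cover all but 5 ⇒ r5c6=5.
Step 12. [r1c2∈{4}] r1c2's peers cover all but 4 ⇒ r1c2=4.
Step 13. [r3c4∈{2}] r3c4 has the single candidate 2, so r3c4=2.
Step 14. [r2c2∈{5}] nothing but 5 survives at r2c2. So r2c2=5.
Step 15. [r3c2∈{3}] only 3 remains possible at r3c2, so r3c2=3.

Answer: 6 4 2 3 5 1 / 3 5 1 6 2 4 / 5 3 4 2 1 6 / 1 2 6 5 4 3 / 2 1 3 4 6 5 / 4 6 5 1 3 2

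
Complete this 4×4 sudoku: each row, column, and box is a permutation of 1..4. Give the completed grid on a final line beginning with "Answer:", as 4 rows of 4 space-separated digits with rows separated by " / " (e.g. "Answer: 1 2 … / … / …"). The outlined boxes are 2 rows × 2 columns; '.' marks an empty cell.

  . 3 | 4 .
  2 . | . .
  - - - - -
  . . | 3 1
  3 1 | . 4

Step 1. [r3c2∈{2,4}] row 3 places 2 nowhere but r3c2, so r3c2=2.
Step 2. [r2c3∈{1}] r2c3 is down to just 1 ⇒ r2c3=1.
Step 3. [r2c2∈{4}] r2c2 has the single candidate 4. So r2c2=4.
Step 4. [r1c4∈{2}] only 2 remains possible at r1c4, so r1c4=2.
Step 5. [r2c4∈{3}] only 3 remains possible at r2c4. So r2c4=3.
Step 6. [r3c1∈{4}] r3c1 is down to just 4, so r3c1=4.
Step 7. [r4c3∈{2}] nothing but 2 survives at r4c3, so r4c3=2.
Step 8. [r1c1∈{1}] r1c1's peers cover all but 1. So r1c1=1.

Answer: 1 3 4 2 / 2 4 1 3 / 4 2 3 1 / 3 1 2 4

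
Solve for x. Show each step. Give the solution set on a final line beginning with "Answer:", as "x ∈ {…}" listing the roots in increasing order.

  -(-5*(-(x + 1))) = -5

Step 1. [-(-5*(-(x + 1))) = -5] flip signs both sides ⇒ neg: -5*(-(x + 1)) = 5.
Step 2. [-5*(-(x + 1)) = 5] leading coefficient -5: divide by -5. So div: -(x + 1) = -1.
Step 3. [-(x + 1) = -1] LHS negated; negate both sides, so neg: x + 1 = 1.
Step 4. [x + 1 = 1] 1 comes off first (subtract 1), so sub: x = 0.

Answer: x ∈ {0}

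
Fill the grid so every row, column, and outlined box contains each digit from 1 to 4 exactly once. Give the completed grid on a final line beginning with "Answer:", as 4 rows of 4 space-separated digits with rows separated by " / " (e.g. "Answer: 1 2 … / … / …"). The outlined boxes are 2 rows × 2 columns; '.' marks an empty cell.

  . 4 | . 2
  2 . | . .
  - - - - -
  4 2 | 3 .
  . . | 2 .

Step 1. [r2c4∈{1,3,4}] 3 has one home in col 4: r2c4 ⇒ r2c4=3.
Step 2. [r2c2∈{1}] r2c2 is down to just 1. So r2c2=1.
Step 3. [r4c1∈{1,3}] 1 has one home in col 1: r4c1, so r4c1=1.
Step 4. [r4c2∈{3}] only 3 remains possible at r4c2, so r4c2=3.
Step 5. [r4c4∈{4}] nothing but 4 survives at r4c4 ⇒ r4c4=4.
Step 6. [r1c1∈{3}] r1c1 has the single candidate 3. So r1c1=3.
Step 7. [r2c3∈{4}] r2c3 has the single candidate 4. So r2c3=4.
Step 8. [r3c4∈{1}] only 1 remains possible at r3c4, so r3c4=1.
Step 9. [r1c3∈{1}] r1c3 has the single candidate 1 ⇒ r1c3=1.

Answer: 3 4 1 2 / 2 1 4 3 / 4 2 3 1 / 1 3 2 4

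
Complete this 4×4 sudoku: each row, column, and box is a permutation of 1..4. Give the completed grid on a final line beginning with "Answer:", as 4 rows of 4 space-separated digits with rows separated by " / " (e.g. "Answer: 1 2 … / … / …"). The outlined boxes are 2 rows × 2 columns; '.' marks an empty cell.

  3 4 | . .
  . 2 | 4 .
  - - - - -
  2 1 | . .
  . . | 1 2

Step 1. [r2c4∈{1,3}] row 2 places 3 nowhere but r2c4. So r2c4=3.
Step 2. [r1c4∈{1}] r1c4 has the single candidate 1. So r1c4=1.
Step 3. [r4c2∈{3}] nothing but 3 survives at r4c2. So r4c2=3.
Step 4. [r1c3∈{2}] r1c3 has the single candidate 2 ⇒ r1c3=2.
Step 5. [r4c1∈{4}] r4c1's peers cover all but 4. So r4c1=4.
Step 6. [r2c1∈{1}] nothing but 1 survives at r2c1, so r2c1=1.
Step 7. [r3c4∈{4}] nothing but 4 survives at r3c4, so r3c4=4.
Step 8. [r3c3∈{3}] r3c3 has the single candidate 3 ⇒ r3c3=3.

Answer: 3 4 2 1 / 1 2 4 3 / 2 1 3 4 / 4 3 1 2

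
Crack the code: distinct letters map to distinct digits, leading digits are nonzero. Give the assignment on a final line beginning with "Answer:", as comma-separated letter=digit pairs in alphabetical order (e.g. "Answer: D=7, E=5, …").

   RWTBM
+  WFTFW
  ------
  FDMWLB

Step 1. [col 1: M + W ≡ B (mod 10)] M=6 is one option consistent with column 1 (M + W ≡ B (mod 10), carry-in 0) — take it, so M=6.
Step 2. [col 1: M + W ≡ B (mod 10)] W=4 is one option consistent with column 1 (M + W ≡ B (mod 10), carry-in 0) — take it. So W=4.
Step 3. [F] the sum has 6 digits but both addends have 5; that extra leading digit F is the final carry, namely 1. So F=1.
Step 4. [col 1: M + W ≡ B (mod 10)] in column 1 we have M+W≡B with carry-in 0; given M=6, W=4 and digits 1,4,6 already taken and all letters distinct, that pins B to 0, so B=0.
Step 5. [col 2: B + F ≡ L (mod 10)] from column 2 (B=0, F=1, carry-in 1, digits 0,1,4,6 already taken and all letters distinct): L must equal 2. So L=2.
Step 6. [col 3: T + T ≡ W (mod 10)] column 3 reads T+T+carry(0)=W with W=4; with digits 0,1,2,4,6 already taken and all letters distinct, the only value for T is 7. So T=7.
Step 7. [col 5: R + W ≡ D (mod 10)] D=3 is one option consistent with column 5 (R + W ≡ D (mod 10), carry-in 0) — take it, so D=3.
Step 8. [col 5: R + W ≡ D (mod 10)] column 5 reads R+W+carry(0)=D with W=4, D=3; with digits 0,1,2,3,4,6,7 already taken and all letters distinct, the only value for R is 9, so R=9.

Answer: B=0, D=3, F=1, L=2, M=6, R=9, T=7, W=4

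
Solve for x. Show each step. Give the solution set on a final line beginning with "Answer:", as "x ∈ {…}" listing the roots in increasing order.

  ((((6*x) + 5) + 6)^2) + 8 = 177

Step 1. [((((6*x) + 5) + 6)^2) + 8 = 177] 8 comes off first (subtract 8). So sub: (((6*x) + 5) + 6)^2 = 169.
Step 2. [(((6*x) + 5) + 6)^2 = 169] 169 ≥ 0, LHS is (·)² — take ±√. So sqrt: ((6*x) + 5) + 6 = 13 or -13.
Step 3. [((6*x) + 5) + 6 = 13 or -13] 6 comes off first (subtract 6) ⇒ sub: (6*x) + 5 = 7 or -19.
Step 4. [(6*x) + 5 = 7 or -19] 5 comes off first (subtract 5), so sub: 6*x = 2 or -24.
Step 5. [6*x = 2 or -24] 6·(inner) — divide through by 6 ⇒ div: x = 1/3 or -4.

Answer: x ∈ {-4, 1/3}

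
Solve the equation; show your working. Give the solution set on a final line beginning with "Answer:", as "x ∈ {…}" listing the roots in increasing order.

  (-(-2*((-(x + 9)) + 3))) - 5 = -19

Step 1. [(-(-2*((-(x + 9)) + 3))) - 5 = -19] 5 comes off first (add 5) ⇒ sub: -(-2*((-(x + 9)) + 3)) = -14.
Step 2. [-(-2*((-(x + 9)) + 3)) = -14] leading − — multiply by −1 ⇒ neg: -2*((-(x + 9)) + 3) = 14.
Step 3. [-2*((-(x + 9)) + 3) = 14] -2 out front; divide by -2. So div: (-(x + 9)) + 3 = -7.
Step 4. [(-(x + 9)) + 3 = -7] 3 comes off first (subtract 3), so sub: -(x + 9) = -10.
Step 5. [-(x + 9) = -10] flip signs both sides, so neg: x + 9 = 10.
Step 6. [x + 9 = 10] the outer +9 inverts by subtracting 9 ⇒ sub: x = 1.

Answer: x ∈ {1}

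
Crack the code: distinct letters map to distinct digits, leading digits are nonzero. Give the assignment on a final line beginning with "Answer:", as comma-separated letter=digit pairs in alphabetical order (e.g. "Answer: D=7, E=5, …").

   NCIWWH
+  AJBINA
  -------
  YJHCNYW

Step 1. [Y] Y is the leading digit of a 7-digit sum of two 6-digit numbers; the final carry is exactly 1 ⇒ Y=1.
Step 2. [col 1: H + A ≡ W (mod 10)] several values work for A in column 1 (H + A ≡ W (mod 10), carry-in 0); try A=9 ⇒ A=9.
Step 3. [col 1: H + A ≡ W (mod 10)] no forcing yet in column 1 (carry-in 0); H=8 is free and consistent — try it. So H=8.
Step 4. [col 1: H + A ≡ W (mod 10)] from column 1 (H=8, A=9, carry-in 0, digits 1,8,9 already taken and all letters distinct): W must equal 7. So W=7.
Step 5. [col 2: W + N ≡ Y (mod 10)] column 2 reads W+N+carry(1)=Y with W=7, Y=1; with digits 1,7,8,9 already taken and all letters distinct, the only value for N is 3, so N=3.
Step 6. [col 3: W + I ≡ N (mod 10)] from column 3 (W=7, N=3, carry-in 1, digits 1,3,7,8,9 already taken and all letters distinct): I must equal 5, so I=5.
Step 7. [col 4: I + B ≡ C (mod 10)] B=0 is one option consistent with column 4 (I + B ≡ C (mod 10), carry-in 1) — take it ⇒ B=0.
Step 8. [col 4: I + B ≡ C (mod 10)] from column 4 (I=5, B=0, carry-in 1, digits 0,1,3,5,7,8,9 already taken and all letters distinct): C must equal 6 ⇒ C=6.
Step 9. [col 5: C + J ≡ H (mod 10)] from column 5 (C=6, H=8, carry-in 0, digits 0,1,3,5,6,7,8,9 already taken and all letters distinct): J must equal 2. So J=2.

Answer: A=9, B=0, C=6, H=8, I=5, J=2, N=3, W=7, Y=1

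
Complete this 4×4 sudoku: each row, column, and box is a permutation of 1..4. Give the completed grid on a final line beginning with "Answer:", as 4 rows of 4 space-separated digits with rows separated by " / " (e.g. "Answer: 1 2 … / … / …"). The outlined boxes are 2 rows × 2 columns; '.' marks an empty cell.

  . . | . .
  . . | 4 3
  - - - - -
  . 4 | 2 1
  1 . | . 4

Step 1. [r4c2∈{2,3}] r4c2 is the only open cell in row 4 admitting 2 ⇒ r4c2=2.
Step 2. [r1c1∈{2,3,4}] r1c1 is the only open cell in row 1 admitting 4, so r1c1=4.
Step 3. [r1c2∈{1,3}] across row 1, 3 lands solely at r1c2 ⇒ r1c2=3.
Step 4. [r1c4∈{2}] r1c4 has the single candidate 2. So r1c4=2.
Step 5. [r2c1∈{2}] r2c1 has the single candidate 2, so r2c1=2.
Step 6. [r3c1∈{3}] r3c1 has the single candidate 3 ⇒ r3c1=3.
Step 7. [r4c3∈{3}] r4c3 has the single candidate 3 ⇒ r4c3=3.
Step 8. [r2c2∈{1}] r2c2's peers cover all but 1. So r2c2=1.
Step 9. [r1c3∈{1}] r1c3's peers cover all but 1, so r1c3=1.

Answer: 4 3 1 2 / 2 1 4 3 / 3 4 2 1 / 1 2 3 4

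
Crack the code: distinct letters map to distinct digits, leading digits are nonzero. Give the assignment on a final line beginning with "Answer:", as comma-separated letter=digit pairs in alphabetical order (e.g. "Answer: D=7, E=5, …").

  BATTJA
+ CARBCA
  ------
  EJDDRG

Step 1. [col 1: A + A ≡ G (mod 10)] A=2 is one option consistent with column 1 (A + A ≡ G (mod 10), carry-in 0) — take it ⇒ A=2.
Step 2. [col 1: A + A ≡ G (mod 10)] from column 1 (A=2, carry-in 0, digits 2 already taken and all letters distinct): G must equal 4. So G=4.
Step 3. [col 2: J + C ≡ R (mod 10)] no forcing yet in column 2 (carry-in 0); J=5 is free and consistent — try it ⇒ J=5.
Step 4. [col 2: J + C ≡ R (mod 10)] no forcing yet in column 2 (carry-in 0); R=6 is free and consistent — try it, so R=6.
Step 5. [col 2: J + C ≡ R (mod 10)] column 2: given J=5, R=6, carry-in 0, and digits 2,4,5,6 already taken and all letters distinct, J+C≡R (mod 10) forces C=1 ⇒ C=1.
Step 6. [col 3: T + B ≡ D (mod 10)] B=7 is one option consistent with column 3 (T + B ≡ D (mod 10), carry-in 0) — take it ⇒ B=7.
Step 7. [col 3: T + B ≡ D (mod 10)] from column 3 (B=7, carry-in 0, digits 1,2,4,5,6,7 already taken and all letters distinct): D must equal 0 ⇒ D=0.
Step 8. [col 3: T + B ≡ D (mod 10)] column 3 reads T+B+carry(0)=D with B=7, D=0; with digits 0,1,2,4,5,6,7 already taken and all letters distinct, the only value for T is 3 ⇒ T=3.
Step 9. [col 6: B + C ≡ E (mod 10)] from column 6 (B=7, C=1, carry-in 0, digits 0,1,2,3,4,5,6,7 already taken and all letters distinct): E must equal 8. So E=8.

Answer: A=2, B=7, C=1, D=0, E=8, G=4, J=5, R=6, T=3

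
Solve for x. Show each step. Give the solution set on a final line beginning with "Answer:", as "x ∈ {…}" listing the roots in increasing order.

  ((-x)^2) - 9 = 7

Step 1. [((-x)^2) - 9 = 7] add 9: x sits inside (… - 9). So sub: (-x)^2 = 16.
Step 2. [(-x)^2 = 16] √ both sides: 16 ≥ 0 gives two branches ⇒ sqrt: -x = 4 or -4.
Step 3. [-x = 4 or -4] LHS negated; negate both sides ⇒ neg: x = -4 or 4.

Answer: x ∈ {-4, 4}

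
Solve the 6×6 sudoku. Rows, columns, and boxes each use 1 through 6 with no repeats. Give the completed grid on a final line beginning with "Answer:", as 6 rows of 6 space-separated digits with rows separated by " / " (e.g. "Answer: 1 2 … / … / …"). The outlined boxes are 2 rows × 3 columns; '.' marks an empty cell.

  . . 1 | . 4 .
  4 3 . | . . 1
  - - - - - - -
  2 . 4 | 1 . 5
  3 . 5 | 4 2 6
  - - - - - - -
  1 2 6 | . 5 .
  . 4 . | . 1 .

Step 1. [r6c4∈{2,3,6}] 6 has one home in row 6: r6c4. So r6c4=6.
Step 2. [r5c4∈{3}] r5c4 is down to just 3. So r5c4=3.
Step 3. [r1c2∈{5,6}] 5 has one home in col 2: r1c2. So r1c2=5.
Step 4. [r1c4∈{2}] nothing but 2 survives at r1c4. So r1c4=2.
Step 5. [r3c2∈{6}] only 6 remains possible at r3c2, so r3c2=6.
Step 6. [r2c4∈{5}] only 5 remains possible at r2c4. So r2c4=5.
Step 7. [r6c6∈{2}] nothing but 2 survives at r6c6. So r6c6=2.
Step 8. [r1c1∈{6}] r1c1's peers cover all but 6, so r1c1=6.
Step 9. [r4c2∈{1}] r4c2 has the single candidate 1, so r4c2=1.
Step 10. [r5c6∈{4}] only 4 remains possible at r5c6. So r5c6=4.
Step 11. [r6c3∈{3}] r6c3 has the single candidate 3. So r6c3=3.
Step 12. [r2c5∈{6}] r2c5's peers cover all but 6, so r2c5=6.
Step 13. [r3c5∈{3}] r3c5's peers cover all but 3. So r3c5=3.
Step 14. [r1c6∈{3}] nothing but 3 survives at r1c6. So r1c6=3.
Step 15. [r6c1∈{5}] nothing but 5 survives at r6c1, so r6c1=5.
Step 16. [r2c3∈{2}] r2c3's peers cover all but 2, so r2c3=2.

Answer: 6 5 1 2 4 3 / 4 3 2 5 6 1 / 2 6 4 1 3 5 / 3 1 5 4 2 6 / 1 2 6 3 5 4 / 5 4 3 6 1 2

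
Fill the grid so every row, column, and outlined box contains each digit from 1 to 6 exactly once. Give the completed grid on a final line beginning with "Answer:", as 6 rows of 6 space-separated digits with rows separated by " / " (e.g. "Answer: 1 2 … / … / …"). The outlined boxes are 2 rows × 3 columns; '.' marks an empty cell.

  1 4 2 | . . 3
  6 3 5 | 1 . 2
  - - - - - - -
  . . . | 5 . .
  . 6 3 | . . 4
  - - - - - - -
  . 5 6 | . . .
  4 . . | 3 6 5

Step 1. [r4c5∈{1,2}] in row 4, 1 fits only at r4c5, so r4c5=1.
Step 2. [r3c1∈{2}] only 2 remains possible at r3c1, so r3c1=2.
Step 3. [r6c3∈{1}] r6c3 has the single candidate 1, so r6c3=1.
Step 4. [r5c5∈{2,4}] in col 5, 2 fits only at r5c5. So r5c5=2.
Step 5. [r5c6∈{1}] r5c6 is down to just 1, so r5c6=1.
Step 6. [r1c5∈{5}] r1c5's peers cover all but 5. So r1c5=5.
Step 7. [r2c5∈{4}] nothing but 4 survives at r2c5 ⇒ r2c5=4.
Step 8. [r5c1∈{3}] r5c1 has the single candidate 3 ⇒ r5c1=3.
Step 9. [r6c2∈{2}] r6c2 has the single candidate 2, so r6c2=2.
Step 10. [r4c4∈{2}] nothing but 2 survives at r4c4 ⇒ r4c4=2.
Step 11. [r3c3∈{4}] r3c3 has the single candidate 4 ⇒ r3c3=4.
Step 12. [r5c4∈{4}] r5c4 has the single candidate 4 ⇒ r5c4=4.
Step 13. [r3c6∈{6}] nothing but 6 survives at r3c6. So r3c6=6.
Step 14. [r3c5∈{3}] only 3 remains possible at r3c5. So r3c5=3.
Step 15. [r3c2∈{1}] nothing but 1 survives at r3c2, so r3c2=1.
Step 16. [r1c4∈{6}] r1c4's peers cover all but 6. So r1c4=6.
Step 17. [r4c1∈{5}] nothing but 5 survives at r4c1, so r4c1=5.

Answer: 1 4 2 6 5 3 / 6 3 5 1 4 2 / 2 1 4 5 3 6 / 5 6 3 2 1 4 / 3 5 6 4 2 1 / 4 2 1 3 6 5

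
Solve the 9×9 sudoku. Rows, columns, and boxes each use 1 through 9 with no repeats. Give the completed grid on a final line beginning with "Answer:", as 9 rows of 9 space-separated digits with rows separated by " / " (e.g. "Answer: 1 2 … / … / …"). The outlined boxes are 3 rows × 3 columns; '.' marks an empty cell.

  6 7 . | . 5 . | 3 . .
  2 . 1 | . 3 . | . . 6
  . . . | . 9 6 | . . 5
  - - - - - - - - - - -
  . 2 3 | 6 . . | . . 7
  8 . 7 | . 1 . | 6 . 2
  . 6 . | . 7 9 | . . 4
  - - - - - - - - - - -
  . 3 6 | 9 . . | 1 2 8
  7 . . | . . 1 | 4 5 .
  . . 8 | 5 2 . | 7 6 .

Step 1. [r8c2∈{9}] r8c2 is down to just 9, so r8c2=9.
Step 2. [r3c3∈{4}] only 4 remains possible at r3c3. So r3c3=4.
Step 3. [r5c8∈{3,9}] row 5 places 9 nowhere but r5c8 ⇒ r5c8=9.
Step 4. [r3c2∈{8}] r3c2 is down to just 8 ⇒ r3c2=8.
Step 5. [r6c4∈{2,3,8}] r6c4 is the only open cell in row 6 admitting 2. So r6c4=2.
Step 6. [r1c9∈{1,9}] 1 has one home in col 9: r1c9 ⇒ r1c9=1.
Step 7. [r6c3∈{5}] r6c3 has the single candidate 5, so r6c3=5.
Step 8. [r7c5∈{4}] r7c5's peers cover all but 4. So r7c5=4.
Step 9. [r4c5∈{8}] r4c5 has the single candidate 8, so r4c5=8.
Step 10. [r5c2∈{4}] r5c2 is down to just 4. So r5c2=4.
Step 11. [r9c6∈{3}] r9c6's peers cover all but 3 ⇒ r9c6=3.
Step 12. [r6c1∈{1}] nothing but 1 survives at r6c1 ⇒ r6c1=1.
Step 13. [r4c6∈{4,5}] r4c6 is the only open cell in row 4 admitting 4, so r4c6=4.
Step 14. [r3c8∈{7}] r3c8 is down to just 7. So r3c8=7.
Step 15. [r2c4∈{4,7,8}] 7 has one home in col 4: r2c4 ⇒ r2c4=7.
Step 16. [r2c6∈{8}] only 8 remains possible at r2c6 ⇒ r2c6=8.
Step 17. [r1c8∈{4,8}] r1c8 is the only open cell in row 1 admitting 8, so r1c8=8.
Step 18. [r9c2∈{1}] r9c2 has the single candidate 1. So r9c2=1.
Step 19. [r4c8∈{1}] only 1 remains possible at r4c8. So r4c8=1.
Step 20. [r2c2∈{5}] r2c2 has the single candidate 5 ⇒ r2c2=5.
Step 21. [r1c6∈{2}] r1c6's peers cover all but 2. So r1c6=2.
Step 22. [r8c9∈{3}] r8c9's peers cover all but 3 ⇒ r8c9=3.
Step 23. [r1c4∈{4}] nothing but 4 survives at r1c4 ⇒ r1c4=4.
Step 24. [r1c3∈{9}] only 9 remains possible at r1c3, so r1c3=9.
Step 25. [r8c3∈{2}] r8c3 is down to just 2 ⇒ r8c3=2.
Step 26. [r9c9∈{9}] r9c9 has the single candidate 9. So r9c9=9.
Step 27. [r6c8∈{3}] only 3 remains possible at r6c8. So r6c8=3.
Step 28. [r3c1∈{3}] r3c1 is down to just 3. So r3c1=3.
Step 29. [r7c1∈{5}] r7c1's peers cover all but 5, so r7c1=5.
Step 30. [r5c6∈{5}] r5c6's peers cover all but 5. So r5c6=5.
Step 31. [r8c4∈{8}] nothing but 8 survives at r8c4. So r8c4=8.
Step 32. [r4c7∈{5}] r4c7 has the single candidate 5, so r4c7=5.
Step 33. [r3c4∈{1}] only 1 remains possible at r3c4, so r3c4=1.
Step 34. [r4c1∈{9}] r4c1 is down to just 9 ⇒ r4c1=9.
Step 35. [r2c7∈{9}] r2c7 has the single candidate 9. So r2c7=9.
Step 36. [r9c1∈{4}] r9c1 is down to just 4. So r9c1=4.
Step 37. [r3c7∈{2}] r3c7 has the single candidate 2 ⇒ r3c7=2.
Step 38. [r8c5∈{6}] r8c5 has the single candidate 6 ⇒ r8c5=6.
Step 39. [r2c8∈{4}] r2c8's peers cover all but 4, so r2c8=4.
Step 40. [r7c6∈{7}] r7c6 has the single candidate 7 ⇒ r7c6=7.
Step 41. [r6c7∈{8}] nothing but 8 survives at r6c7 ⇒ r6c7=8.
Step 42. [r5c4∈{3}] r5c4 is down to just 3 ⇒ r5c4=3.

Answer: 6 7 9 4 5 2 3 8 1 / 2 5 1 7 3 8 9 4 6 / 3 8 4 1 9 6 2 7 5 / 9 2 3 6 8 4 5 1 7 / 8 4 7 3 1 5 6 9 2 / 1 6 5 2 7 9 8 3 4 / 5 3 6 9 4 7 1 2 8 / 7 9 2 8 6 1 4 5 3 / 4 1 8 5 2 3 7 6 9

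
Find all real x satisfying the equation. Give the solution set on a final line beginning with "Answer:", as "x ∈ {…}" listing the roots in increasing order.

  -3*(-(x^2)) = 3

Step 1. [-3*(-(x^2)) = 3] -3·(inner) — divide through by -3. So div: -(x^2) = -1.
Step 2. [-(x^2) = -1] leading − — multiply by −1, so neg: x^2 = 1.
Step 3. [x^2 = 1] √ both sides: 1 ≥ 0 gives two branches, so sqrt: x = 1 or -1.

Answer: x ∈ {-1, 1}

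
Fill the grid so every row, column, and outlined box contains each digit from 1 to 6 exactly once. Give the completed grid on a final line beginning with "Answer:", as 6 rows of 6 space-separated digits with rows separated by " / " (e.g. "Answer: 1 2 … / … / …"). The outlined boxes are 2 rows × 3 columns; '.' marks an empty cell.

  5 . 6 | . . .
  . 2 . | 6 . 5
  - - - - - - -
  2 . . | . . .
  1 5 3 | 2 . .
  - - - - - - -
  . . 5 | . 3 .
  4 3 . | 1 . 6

Step 1. [r4c6∈{4}] only 4 remains possible at r4c6. So r4c6=4.
Step 2. [r3c2∈{4,6}] across box 3, 6 lands solely at r3c2 ⇒ r3c2=6.
Step 3. [r1c2∈{1,4}] in col 2, 4 fits only at r1c2, so r1c2=4.
Step 4. [r3c4∈{3,5}] col 4 places 5 nowhere but r3c4 ⇒ r3c4=5.
Step 5. [r3c5∈{1}] r3c5's peers cover all but 1, so r3c5=1.
Step 6. [r1c5∈{2}] r1c5's peers cover all but 2 ⇒ r1c5=2.
Step 7. [r1c6∈{1,3}] r1c6 is the only open cell in row 1 admitting 1, so r1c6=1.
Step 8. [r4c5∈{6}] r4c5 has the single candidate 6. So r4c5=6.
Step 9. [r2c1∈{3}] nothing but 3 survives at r2c1, so r2c1=3.
Step 10. [r5c2∈{1}] r5c2 is down to just 1, so r5c2=1.
Step 11. [r6c5∈{5}] nothing but 5 survives at r6c5. So r6c5=5.
Step 12. [r5c4∈{4}] r5c4's peers cover all but 4, so r5c4=4.
Step 13. [r6c3∈{2}] only 2 remains possible at r6c3, so r6c3=2.
Step 14. [r2c3∈{1}] only 1 remains possible at r2c3, so r2c3=1.
Step 15. [r1c4∈{3}] nothing but 3 survives at r1c4 ⇒ r1c4=3.
Step 16. [r2c5∈{4}] r2c5's peers cover all but 4. So r2c5=4.
Step 17. [r3c3∈{4}] r3c3's peers cover all but 4 ⇒ r3c3=4.
Step 18. [r5c6∈{2}] r5c6's peers cover all but 2. So r5c6=2.
Step 19. [r5c1∈{6}] r5c1 has the single candidate 6, so r5c1=6.
Step 20. [r3c6∈{3}] r3c6 has the single candidate 3. So r3c6=3.

Answer: 5 4 6 3 2 1 / 3 2 1 6 4 5 / 2 6 4 5 1 3 / 1 5 3 2 6 4 / 6 1 5 4 3 2 / 4 3 2 1 5 6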